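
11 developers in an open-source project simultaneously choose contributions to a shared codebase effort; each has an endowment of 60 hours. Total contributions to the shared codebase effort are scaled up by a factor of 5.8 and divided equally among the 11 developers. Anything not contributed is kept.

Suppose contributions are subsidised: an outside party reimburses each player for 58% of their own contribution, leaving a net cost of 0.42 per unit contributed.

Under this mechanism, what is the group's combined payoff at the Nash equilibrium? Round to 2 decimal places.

4210.80 hours

Under the mechanism each unit contributed yields (5.8/11) / 0.42 = 1.2554 back to its contributor per unit of net cost, which exceeds 1, making full contribution the dominant choice for everyone.
So the Nash equilibrium is full contribution by all 11; the group earns 11 × (60 × 0.58 + 5.8 × 60) = 4210.80.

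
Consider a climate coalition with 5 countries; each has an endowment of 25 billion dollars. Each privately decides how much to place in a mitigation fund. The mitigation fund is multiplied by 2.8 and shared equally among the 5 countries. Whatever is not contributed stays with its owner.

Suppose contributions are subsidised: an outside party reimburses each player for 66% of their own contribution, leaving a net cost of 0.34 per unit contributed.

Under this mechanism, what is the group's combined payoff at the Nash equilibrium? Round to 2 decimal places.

The effective private return per unit is now (2.8/5) / 0.34 = 1.6471 > 1, so every player's dominant strategy flips to full contribution.
So the Nash equilibrium is full contribution by all 5; the group earns 5 × (25 × 0.66 + 2.8 × 25) = 432.50.

432.50 billion dollars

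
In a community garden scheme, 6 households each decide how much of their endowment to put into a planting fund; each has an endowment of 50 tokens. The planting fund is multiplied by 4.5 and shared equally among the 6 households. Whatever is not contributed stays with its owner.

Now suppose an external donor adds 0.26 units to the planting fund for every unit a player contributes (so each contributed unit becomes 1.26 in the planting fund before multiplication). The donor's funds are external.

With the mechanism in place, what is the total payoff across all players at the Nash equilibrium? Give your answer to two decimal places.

Even with the mechanism, each unit contributed returns only 4.5 × 1.26 / 6 = 0.9450 per unit of net cost, so contributing nothing is still dominant.
At the Nash equilibrium no one contributes; group total payoff = 6 × 50 = 300.

300.00 tokens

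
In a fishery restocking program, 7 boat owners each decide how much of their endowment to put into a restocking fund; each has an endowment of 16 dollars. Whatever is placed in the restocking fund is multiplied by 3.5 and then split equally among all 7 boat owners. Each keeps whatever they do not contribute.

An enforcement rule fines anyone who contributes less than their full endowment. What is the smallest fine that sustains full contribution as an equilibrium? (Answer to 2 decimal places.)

8.00 dollars

Given the others contribute fully, the best deviation is to contribute 0 (any partial contribution still incurs the fine and gives up units whose private return 0.5000 is below 1).
Deviating from 16 to 0 saves 16 dollars but forfeits the deviator's share of the drop in the restocking fund: 3.5/7 × 16 = 8.00.
So the deviation gain is 16 − 8.00 = 8.00, and the fine must be at least 8.00 dollars to wipe it out.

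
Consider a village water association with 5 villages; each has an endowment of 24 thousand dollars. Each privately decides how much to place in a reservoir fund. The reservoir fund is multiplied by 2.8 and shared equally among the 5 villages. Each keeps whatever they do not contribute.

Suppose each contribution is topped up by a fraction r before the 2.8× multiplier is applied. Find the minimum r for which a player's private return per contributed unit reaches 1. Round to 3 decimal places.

0.786

With matching at rate r, one contributed unit becomes (1 + r) in the reservoir fund and returns 2.8 × (1 + r) / 5 to the contributor.
Setting this equal to 1: 1 + r = 5/2.8 = 1.7857.
So the minimum matching rate is r = 1.7857 − 1 = 0.786.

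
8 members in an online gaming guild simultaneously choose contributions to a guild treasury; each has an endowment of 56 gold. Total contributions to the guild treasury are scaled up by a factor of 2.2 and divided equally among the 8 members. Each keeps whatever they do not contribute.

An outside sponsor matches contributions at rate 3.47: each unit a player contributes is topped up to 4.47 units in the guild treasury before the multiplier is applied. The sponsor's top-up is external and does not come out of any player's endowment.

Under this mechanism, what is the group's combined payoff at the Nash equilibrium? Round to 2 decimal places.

4405.63 gold

With the mechanism, a contributed unit returns 2.2 × 4.47 / 8 = 1.2293 per unit of net cost to the contributor — now above 1 — so contributing fully is weakly dominant for every player.
So the Nash equilibrium is full contribution by all 8; the group earns 2.2 × 4.47 × 448 = 4405.63.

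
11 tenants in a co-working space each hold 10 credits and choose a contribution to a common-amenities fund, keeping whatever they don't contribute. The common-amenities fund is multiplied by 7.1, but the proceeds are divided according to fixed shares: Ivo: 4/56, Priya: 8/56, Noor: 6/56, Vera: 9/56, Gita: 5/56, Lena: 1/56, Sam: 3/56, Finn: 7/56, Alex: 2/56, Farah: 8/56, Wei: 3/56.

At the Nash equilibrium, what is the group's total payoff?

For player j, contributing a unit is worthwhile iff 7.1 × (j's share) ≥ 1, i.e. iff j's share is at least 0.1408.
Priya, Vera and Farah are above the threshold, contributing 10 each; the remaining 8 contribute 0. Total contributed: 30.
The common-amenities fund pays out 7.1 × 30 = 213.00 in total (split across the unequal shares, but the aggregate is all that matters for the group sum).
The 8 free-riders keep 10 each, adding 80. Group total = 80 + 213.00 = 293.00.

293.00 credits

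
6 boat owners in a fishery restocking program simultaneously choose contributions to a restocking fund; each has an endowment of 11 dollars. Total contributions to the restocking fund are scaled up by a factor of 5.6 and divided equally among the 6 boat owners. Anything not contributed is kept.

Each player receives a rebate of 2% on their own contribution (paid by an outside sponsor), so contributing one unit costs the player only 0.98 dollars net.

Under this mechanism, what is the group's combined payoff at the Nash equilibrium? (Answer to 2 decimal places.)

With the mechanism, a contributed unit returns (5.6/6) / 0.98 = 0.9524 per unit of net cost — still below 1 — so contributing 0 remains dominant for every player.
At the Nash equilibrium no one contributes; group total payoff = 6 × 11 = 66.

66.00 dollars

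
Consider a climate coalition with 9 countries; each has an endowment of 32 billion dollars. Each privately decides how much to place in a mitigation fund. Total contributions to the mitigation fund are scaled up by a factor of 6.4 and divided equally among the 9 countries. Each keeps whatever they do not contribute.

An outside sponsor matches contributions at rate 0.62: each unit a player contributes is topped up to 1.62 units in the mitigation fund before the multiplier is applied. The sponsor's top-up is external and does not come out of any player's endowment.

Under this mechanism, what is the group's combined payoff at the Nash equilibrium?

The effective private return per unit is now 6.4 × 1.62 / 9 = 1.1520 > 1, so every player's dominant strategy flips to full contribution.
At the Nash equilibrium everyone contributes 32. Group total payoff = 6.4 × 1.62 × 288 = 2985.98.

2985.98 billion dollars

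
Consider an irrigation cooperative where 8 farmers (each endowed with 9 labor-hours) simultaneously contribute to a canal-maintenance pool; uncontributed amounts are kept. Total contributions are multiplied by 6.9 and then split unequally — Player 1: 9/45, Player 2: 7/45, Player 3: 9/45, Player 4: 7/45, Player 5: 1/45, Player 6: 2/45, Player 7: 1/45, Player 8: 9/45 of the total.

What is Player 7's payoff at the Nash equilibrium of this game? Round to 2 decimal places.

15.90 labor-hours

Each unit j contributes comes back to j as 6.9 × (j's share), so j prefers to contribute only if that share exceeds 1/6.9 = 0.1449; otherwise keeping the unit dominates.
Player 1, Player 2, Player 3, Player 4 and Player 8 clear that bar, contributing 9 each; the remaining 3 contribute 0. Total contributed: 45.
Player 7 keeps 9 and receives 6.9 × 45 × 1/45 = 6.90 from the canal-maintenance pool, for a payoff of 15.90.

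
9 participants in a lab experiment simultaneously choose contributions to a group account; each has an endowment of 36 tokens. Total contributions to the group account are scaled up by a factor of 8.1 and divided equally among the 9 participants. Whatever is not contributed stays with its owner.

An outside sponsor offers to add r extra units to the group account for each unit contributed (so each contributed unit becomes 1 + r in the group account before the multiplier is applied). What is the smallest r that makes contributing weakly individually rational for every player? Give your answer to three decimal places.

0.111

With matching at rate r, one contributed unit becomes (1 + r) in the group account and returns 8.1 × (1 + r) / 9 to the contributor.
Setting this equal to 1: 1 + r = 9/8.1 = 1.1111.
So the minimum matching rate is r = 1.1111 − 1 = 0.111.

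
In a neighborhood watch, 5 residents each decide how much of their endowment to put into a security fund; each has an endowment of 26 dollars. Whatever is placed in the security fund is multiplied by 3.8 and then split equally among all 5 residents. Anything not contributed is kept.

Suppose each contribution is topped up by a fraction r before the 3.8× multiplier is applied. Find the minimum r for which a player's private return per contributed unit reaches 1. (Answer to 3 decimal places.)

0.316

With matching at rate r, one contributed unit becomes (1 + r) in the security fund and returns 3.8 × (1 + r) / 5 to the contributor.
Setting this equal to 1: 1 + r = 5/3.8 = 1.3158.
So the minimum matching rate is r = 1.3158 − 1 = 0.316.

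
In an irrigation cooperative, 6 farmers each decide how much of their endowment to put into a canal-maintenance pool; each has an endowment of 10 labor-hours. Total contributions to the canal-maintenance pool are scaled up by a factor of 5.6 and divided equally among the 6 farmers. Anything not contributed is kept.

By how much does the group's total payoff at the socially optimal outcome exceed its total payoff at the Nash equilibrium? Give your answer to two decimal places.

276.00 labor-hours

Each contributed unit returns 5.6/6 = 0.9333 to its contributor — below 1 — so contributing 0 is dominant for every player. At the Nash equilibrium everyone keeps their 10, and the group total is 6 × 10 = 60.
Each contributed unit returns 5.600 to the group as a whole (0.9333 to each of 6 players), which exceeds 1, so the social optimum is full contribution: group total = 5.600 × 60 = 336.00.
Efficiency loss = 336.00 − 60 = 276.00.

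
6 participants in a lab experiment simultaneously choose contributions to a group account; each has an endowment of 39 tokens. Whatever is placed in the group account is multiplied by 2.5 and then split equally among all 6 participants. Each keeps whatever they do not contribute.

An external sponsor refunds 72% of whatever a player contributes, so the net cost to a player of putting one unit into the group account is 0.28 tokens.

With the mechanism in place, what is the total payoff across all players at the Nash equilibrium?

With the mechanism, a contributed unit returns (2.5/6) / 0.28 = 1.4881 per unit of net cost to the contributor — now above 1 — so contributing fully is weakly dominant for every player.
At the Nash equilibrium everyone contributes 39. Group total payoff = 6 × (39 × 0.72 + 2.5 × 39) = 753.48.

753.48 tokens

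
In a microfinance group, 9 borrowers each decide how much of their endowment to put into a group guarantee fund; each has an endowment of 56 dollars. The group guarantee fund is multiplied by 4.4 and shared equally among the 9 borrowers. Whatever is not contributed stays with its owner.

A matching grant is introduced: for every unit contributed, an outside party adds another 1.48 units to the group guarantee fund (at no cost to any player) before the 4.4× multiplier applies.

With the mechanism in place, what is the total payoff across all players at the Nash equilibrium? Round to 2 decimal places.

With the mechanism, a contributed unit returns 4.4 × 2.48 / 9 = 1.2124 per unit of net cost to the contributor — now above 1 — so contributing fully is weakly dominant for every player.
At the Nash equilibrium everyone contributes 56. Group total payoff = 4.4 × 2.48 × 504 = 5499.65.

5499.65 dollars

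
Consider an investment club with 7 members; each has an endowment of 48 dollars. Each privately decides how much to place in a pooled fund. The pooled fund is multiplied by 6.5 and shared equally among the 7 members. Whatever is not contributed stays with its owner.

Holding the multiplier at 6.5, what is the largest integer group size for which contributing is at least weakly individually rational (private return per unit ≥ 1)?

6

Private return per unit is 6.5/(group size), which is ≥ 1 whenever the group size is ≤ 6.5.
The largest such integer is 6.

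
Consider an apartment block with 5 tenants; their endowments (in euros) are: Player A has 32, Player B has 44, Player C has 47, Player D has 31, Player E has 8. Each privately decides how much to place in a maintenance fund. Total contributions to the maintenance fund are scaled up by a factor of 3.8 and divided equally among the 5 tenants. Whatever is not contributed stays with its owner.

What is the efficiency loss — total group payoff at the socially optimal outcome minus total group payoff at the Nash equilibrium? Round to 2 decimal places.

The private return per contributed unit is 3.8/5 = 0.7600 < 1 for every player regardless of endowment, so the Nash equilibrium is zero contribution and the group total is Σ E_j = 32 + 44 + 47 + 31 + 8 = 162.
Each contributed unit returns 3.800 to the group, so the social optimum is full contribution by everyone: group total = 3.800 × 162 = 615.60.
Efficiency loss = (3.800 − 1) × 162 = 453.60.

453.60 euros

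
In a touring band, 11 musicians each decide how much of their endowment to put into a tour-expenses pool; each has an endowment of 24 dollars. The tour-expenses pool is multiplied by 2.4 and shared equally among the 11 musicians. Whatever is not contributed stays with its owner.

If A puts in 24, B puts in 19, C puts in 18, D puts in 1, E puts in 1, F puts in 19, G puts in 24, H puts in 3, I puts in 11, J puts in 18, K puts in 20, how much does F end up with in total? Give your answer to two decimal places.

39.47 dollars

Total contributed: 24 + 19 + 18 + 1 + 1 + 19 + 24 + 3 + 11 + 18 + 20 = 158.
Each receives 2.4 × 158 / 11 = 34.47 from the tour-expenses pool.
F keeps 24 − 19 = 5, so F's payoff is 5 + 34.47 = 39.47.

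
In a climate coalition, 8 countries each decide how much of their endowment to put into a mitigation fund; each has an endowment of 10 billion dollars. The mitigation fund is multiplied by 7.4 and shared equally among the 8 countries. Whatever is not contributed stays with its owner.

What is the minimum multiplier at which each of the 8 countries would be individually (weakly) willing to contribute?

A contributed unit returns (multiplier)/8 to its contributor.
This reaches 1 exactly when the multiplier is 8.

8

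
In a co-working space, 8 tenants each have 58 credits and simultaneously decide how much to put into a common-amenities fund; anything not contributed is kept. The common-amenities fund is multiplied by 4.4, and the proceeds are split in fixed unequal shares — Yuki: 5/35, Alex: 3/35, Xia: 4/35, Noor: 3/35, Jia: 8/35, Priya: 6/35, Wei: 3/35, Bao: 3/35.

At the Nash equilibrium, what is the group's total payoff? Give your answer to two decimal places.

Player j's private return per contributed unit is 4.4 × (j's share). Contributing is weakly dominant for j when that share is at least 1/4.4 = 0.2273, and contributing 0 is dominant otherwise.
Jia alone (share 8/35) is above the threshold, contributing 58; the remaining 7 contribute 0. Total contributed: 58.
The common-amenities fund pays out 4.4 × 58 = 255.20 in total (split across the unequal shares, but the aggregate is all that matters for the group sum).
The 7 free-riders keep 58 each, adding 406. Group total = 406 + 255.20 = 661.20.

661.20 credits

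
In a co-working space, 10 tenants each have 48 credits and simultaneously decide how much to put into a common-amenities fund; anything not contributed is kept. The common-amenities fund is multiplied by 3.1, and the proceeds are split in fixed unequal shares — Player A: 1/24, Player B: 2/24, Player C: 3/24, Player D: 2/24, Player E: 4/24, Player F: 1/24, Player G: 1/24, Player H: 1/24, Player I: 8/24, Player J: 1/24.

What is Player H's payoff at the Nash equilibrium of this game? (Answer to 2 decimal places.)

54.20 credits

A player with share s gets back 3.1·s per unit contributed, so full contribution is dominant for anyone with s > 1/3.1 = 0.3226 and zero contribution is dominant for anyone below.
Only Player I (8/24) clears that bar, contributing 48; the remaining 9 contribute 0. Total contributed: 48.
Player H keeps 48 and receives 3.1 × 48 × 1/24 = 6.20 from the common-amenities fund, for a payoff of 54.20.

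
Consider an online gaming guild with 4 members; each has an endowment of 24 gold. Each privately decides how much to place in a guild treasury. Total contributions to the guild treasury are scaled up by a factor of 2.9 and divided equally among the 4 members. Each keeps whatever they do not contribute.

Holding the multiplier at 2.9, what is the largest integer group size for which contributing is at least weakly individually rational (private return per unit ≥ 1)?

2

Private return per unit is 2.9/(group size), which is ≥ 1 whenever the group size is ≤ 2.9.
The largest such integer is 2.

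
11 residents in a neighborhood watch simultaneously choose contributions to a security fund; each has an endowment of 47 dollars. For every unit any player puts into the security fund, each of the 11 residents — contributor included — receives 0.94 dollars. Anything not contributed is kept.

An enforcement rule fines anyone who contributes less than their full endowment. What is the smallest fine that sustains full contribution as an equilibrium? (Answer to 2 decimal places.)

Given the others contribute fully, the best deviation is to contribute 0 (any partial contribution still incurs the fine and gives up units whose private return 0.94 is below 1).
Deviating from 47 to 0 saves 47 dollars but forfeits the deviator's share of the drop in the security fund: 0.94 × 47 = 44.18.
So the deviation gain is 47 − 44.18 = 2.82, and the fine must be at least 2.82 dollars to wipe it out.

2.82 dollars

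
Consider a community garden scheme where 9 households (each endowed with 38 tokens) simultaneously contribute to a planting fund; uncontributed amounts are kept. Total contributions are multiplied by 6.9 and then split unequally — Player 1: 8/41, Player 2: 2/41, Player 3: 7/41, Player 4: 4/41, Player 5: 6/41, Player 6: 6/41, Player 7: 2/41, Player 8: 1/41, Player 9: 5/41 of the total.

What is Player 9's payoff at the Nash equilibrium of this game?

Player j's private return per contributed unit is 6.9 × (j's share). Contributing is weakly dominant for j when that share is at least 1/6.9 = 0.1449, and contributing 0 is dominant otherwise.
The shares above 0.1449 belong to Player 1, Player 3, Player 5 and Player 6, contributing 38 each; the remaining 5 contribute 0. Total contributed: 152.
Player 9 keeps 38 and receives 6.9 × 152 × 5/41 = 127.90 from the planting fund, for a payoff of 165.90.

165.90 tokens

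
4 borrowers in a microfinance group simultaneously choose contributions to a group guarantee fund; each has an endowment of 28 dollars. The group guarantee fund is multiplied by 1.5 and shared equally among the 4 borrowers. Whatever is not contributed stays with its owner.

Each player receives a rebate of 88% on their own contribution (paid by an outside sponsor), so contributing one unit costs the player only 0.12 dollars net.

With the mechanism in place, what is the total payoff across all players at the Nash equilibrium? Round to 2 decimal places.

Under the mechanism each unit contributed yields (1.5/4) / 0.12 = 3.1250 back to its contributor per unit of net cost, which exceeds 1, making full contribution the dominant choice for everyone.
At the Nash equilibrium everyone contributes 28. Group total payoff = 4 × (28 × 0.88 + 1.5 × 28) = 266.56.

266.56 dollars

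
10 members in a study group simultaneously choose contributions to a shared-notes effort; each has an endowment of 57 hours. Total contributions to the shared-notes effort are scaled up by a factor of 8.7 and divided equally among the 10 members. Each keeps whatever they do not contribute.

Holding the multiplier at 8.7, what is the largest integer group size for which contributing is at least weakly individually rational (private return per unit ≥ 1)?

8

Private return per unit is 8.7/(group size), which is ≥ 1 whenever the group size is ≤ 8.7.
The largest such integer is 8.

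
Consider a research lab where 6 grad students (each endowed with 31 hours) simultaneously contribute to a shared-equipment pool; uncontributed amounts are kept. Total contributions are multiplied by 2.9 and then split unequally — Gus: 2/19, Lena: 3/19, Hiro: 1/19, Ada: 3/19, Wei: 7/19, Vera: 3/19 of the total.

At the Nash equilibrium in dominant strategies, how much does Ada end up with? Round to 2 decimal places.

Player j's private return per contributed unit is 2.9 × (j's share). Contributing is weakly dominant for j when that share is at least 1/2.9 = 0.3448, and contributing 0 is dominant otherwise.
Only Wei (7/19) clears that bar, contributing 31; the remaining 5 contribute 0. Total contributed: 31.
Ada keeps 31 and receives 2.9 × 31 × 3/19 = 14.19 from the shared-equipment pool, for a payoff of 45.19.

45.19 hours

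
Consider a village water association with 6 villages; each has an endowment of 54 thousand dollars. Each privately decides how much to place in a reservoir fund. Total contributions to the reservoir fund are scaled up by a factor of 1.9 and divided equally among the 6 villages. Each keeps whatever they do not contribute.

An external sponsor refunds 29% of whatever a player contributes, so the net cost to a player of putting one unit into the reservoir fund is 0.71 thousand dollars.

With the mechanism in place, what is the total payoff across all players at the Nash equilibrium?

With the mechanism, a contributed unit returns (1.9/6) / 0.71 = 0.4460 per unit of net cost — still below 1 — so contributing 0 remains dominant for every player.
At the Nash equilibrium no one contributes; group total payoff = 6 × 54 = 324.

324.00 thousand dollars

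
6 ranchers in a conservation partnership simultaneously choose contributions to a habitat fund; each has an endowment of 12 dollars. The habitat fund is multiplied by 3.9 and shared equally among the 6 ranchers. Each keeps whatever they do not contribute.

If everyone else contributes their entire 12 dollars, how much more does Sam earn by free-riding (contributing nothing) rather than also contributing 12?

4.20 dollars

Switching from a contribution of 12 to 0 lets Sam keep an extra 12 dollars, but lowers the habitat fund by 12, which costs Sam their own share of that drop: 3.9/6 × 12 = 7.80.
Net gain = 12 − 7.80 = 4.20. The private return per contributed unit (0.6500) is below 1, so free-riding is indeed the best response regardless of what the others do.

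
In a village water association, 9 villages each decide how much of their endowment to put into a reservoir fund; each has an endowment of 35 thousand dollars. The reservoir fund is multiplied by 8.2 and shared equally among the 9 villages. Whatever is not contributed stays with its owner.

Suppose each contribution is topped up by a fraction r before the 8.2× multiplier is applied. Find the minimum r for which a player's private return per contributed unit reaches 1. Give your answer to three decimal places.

0.098

With matching at rate r, one contributed unit becomes (1 + r) in the reservoir fund and returns 8.2 × (1 + r) / 9 to the contributor.
Setting this equal to 1: 1 + r = 9/8.2 = 1.0976.
So the minimum matching rate is r = 1.0976 − 1 = 0.098.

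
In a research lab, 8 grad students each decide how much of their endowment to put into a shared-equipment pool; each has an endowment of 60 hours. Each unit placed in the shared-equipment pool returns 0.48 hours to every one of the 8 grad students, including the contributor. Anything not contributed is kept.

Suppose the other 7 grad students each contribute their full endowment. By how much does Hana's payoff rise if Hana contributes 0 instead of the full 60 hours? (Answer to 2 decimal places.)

31.20 hours

Switching from a contribution of 60 to 0 lets Hana keep an extra 60 hours, but lowers the shared-equipment pool by 60, which costs Hana their own share of that drop: 0.48 × 60 = 28.80.
Net gain = 60 − 28.80 = 31.20. The private return per contributed unit (0.48) is below 1, so free-riding is indeed the best response regardless of what the others do.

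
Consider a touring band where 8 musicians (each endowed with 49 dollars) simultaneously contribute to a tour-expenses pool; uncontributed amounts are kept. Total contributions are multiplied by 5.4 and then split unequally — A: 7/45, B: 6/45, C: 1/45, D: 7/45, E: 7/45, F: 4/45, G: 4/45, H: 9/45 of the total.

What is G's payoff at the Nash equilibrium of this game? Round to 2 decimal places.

72.52 dollars

Each unit j contributes comes back to j as 5.4 × (j's share), so j prefers to contribute only if that share exceeds 1/5.4 = 0.1852; otherwise keeping the unit dominates.
H alone (share 9/45) is above the threshold, contributing 49; the remaining 7 contribute 0. Total contributed: 49.
G keeps 49 and receives 5.4 × 49 × 4/45 = 23.52 from the tour-expenses pool, for a payoff of 72.52.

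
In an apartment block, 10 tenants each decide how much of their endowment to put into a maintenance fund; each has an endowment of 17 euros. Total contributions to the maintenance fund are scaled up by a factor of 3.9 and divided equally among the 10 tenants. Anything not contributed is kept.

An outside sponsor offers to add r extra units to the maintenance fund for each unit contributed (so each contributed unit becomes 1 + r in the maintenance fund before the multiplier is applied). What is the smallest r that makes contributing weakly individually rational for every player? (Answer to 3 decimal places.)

1.564

With matching at rate r, one contributed unit becomes (1 + r) in the maintenance fund and returns 3.9 × (1 + r) / 10 to the contributor.
Setting this equal to 1: 1 + r = 10/3.9 = 2.5641.
So the minimum matching rate is r = 2.5641 − 1 = 1.564.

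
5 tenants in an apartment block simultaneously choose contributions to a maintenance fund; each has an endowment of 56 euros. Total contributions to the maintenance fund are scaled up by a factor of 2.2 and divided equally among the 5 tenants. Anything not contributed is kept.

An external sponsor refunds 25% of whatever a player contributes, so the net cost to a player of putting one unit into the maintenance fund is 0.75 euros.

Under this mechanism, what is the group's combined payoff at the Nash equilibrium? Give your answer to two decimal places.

With the mechanism, a contributed unit returns (2.2/5) / 0.75 = 0.5867 per unit of net cost — still below 1 — so contributing 0 remains dominant for every player.
Everyone keeps their endowment and the group total is 5 × 56 = 280.

280.00 euros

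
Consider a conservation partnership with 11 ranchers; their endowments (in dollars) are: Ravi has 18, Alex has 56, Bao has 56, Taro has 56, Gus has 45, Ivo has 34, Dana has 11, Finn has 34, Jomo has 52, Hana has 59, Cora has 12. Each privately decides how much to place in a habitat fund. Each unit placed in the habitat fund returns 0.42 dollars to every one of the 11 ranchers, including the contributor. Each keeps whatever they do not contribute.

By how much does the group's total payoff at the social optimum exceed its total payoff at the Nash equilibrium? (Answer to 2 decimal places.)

The private return per contributed unit is 0.42 < 1 for everyone, so the Nash equilibrium is zero contribution and the group total is Σ E_j = 18 + 56 + 56 + 56 + 45 + 34 + 11 + 34 + 52 + 59 + 12 = 433.
Each contributed unit returns 4.620 to the group, so the social optimum is full contribution by everyone: group total = 4.620 × 433 = 2000.46.
Efficiency loss = (4.620 − 1) × 433 = 1567.46.

1567.46 dollars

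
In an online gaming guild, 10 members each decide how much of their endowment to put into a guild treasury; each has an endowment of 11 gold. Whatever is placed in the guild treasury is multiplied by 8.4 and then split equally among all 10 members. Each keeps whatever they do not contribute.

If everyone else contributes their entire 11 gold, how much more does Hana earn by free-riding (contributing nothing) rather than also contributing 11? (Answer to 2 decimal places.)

Switching from a contribution of 11 to 0 lets Hana keep an extra 11 gold, but lowers the guild treasury by 11, which costs Hana their own share of that drop: 8.4/10 × 11 = 9.24.
Net gain = 11 − 9.24 = 1.76. The private return per contributed unit (0.8400) is below 1, so free-riding is indeed the best response regardless of what the others do.

1.76 gold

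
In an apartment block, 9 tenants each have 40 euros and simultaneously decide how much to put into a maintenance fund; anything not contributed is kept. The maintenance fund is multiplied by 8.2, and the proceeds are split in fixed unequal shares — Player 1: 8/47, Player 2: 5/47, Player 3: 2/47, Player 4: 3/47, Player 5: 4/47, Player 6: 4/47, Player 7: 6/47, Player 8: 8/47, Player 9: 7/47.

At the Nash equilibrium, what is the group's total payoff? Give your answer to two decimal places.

1512.00 euros

A player with share s gets back 8.2·s per unit contributed, so full contribution is dominant for anyone with s > 1/8.2 = 0.1220 and zero contribution is dominant for anyone below.
The shares above 0.1220 belong to Player 1, Player 7, Player 8 and Player 9, contributing 40 each; the remaining 5 contribute 0. Total contributed: 160.
The maintenance fund pays out 8.2 × 160 = 1312.00 in total (split across the unequal shares, but the aggregate is all that matters for the group sum).
The 5 free-riders keep 40 each, adding 200. Group total = 200 + 1312.00 = 1512.00.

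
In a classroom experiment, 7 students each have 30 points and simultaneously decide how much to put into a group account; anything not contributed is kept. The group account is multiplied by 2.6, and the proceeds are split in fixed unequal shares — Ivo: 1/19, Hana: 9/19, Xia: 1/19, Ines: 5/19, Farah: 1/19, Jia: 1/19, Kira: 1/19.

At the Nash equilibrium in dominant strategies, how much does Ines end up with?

Player j's private return per contributed unit is 2.6 × (j's share). Contributing is weakly dominant for j when that share is at least 1/2.6 = 0.3846, and contributing 0 is dominant otherwise.
Hana alone (share 9/19) is above the threshold, contributing 30; the remaining 6 contribute 0. Total contributed: 30.
Ines keeps 30 and receives 2.6 × 30 × 5/19 = 20.53 from the group account, for a payoff of 50.53.

50.53 points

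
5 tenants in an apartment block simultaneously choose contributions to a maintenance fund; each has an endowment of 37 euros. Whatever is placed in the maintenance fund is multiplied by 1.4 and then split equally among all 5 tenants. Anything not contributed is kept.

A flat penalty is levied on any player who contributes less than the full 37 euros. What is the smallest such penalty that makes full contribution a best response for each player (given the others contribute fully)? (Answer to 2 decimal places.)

26.64 euros

Given the others contribute fully, the best deviation is to contribute 0 (any partial contribution still incurs the fine and gives up units whose private return 0.2800 is below 1).
Deviating from 37 to 0 saves 37 euros but forfeits the deviator's share of the drop in the maintenance fund: 1.4/5 × 37 = 10.36.
So the deviation gain is 37 − 10.36 = 26.64, and the fine must be at least 26.64 euros to wipe it out.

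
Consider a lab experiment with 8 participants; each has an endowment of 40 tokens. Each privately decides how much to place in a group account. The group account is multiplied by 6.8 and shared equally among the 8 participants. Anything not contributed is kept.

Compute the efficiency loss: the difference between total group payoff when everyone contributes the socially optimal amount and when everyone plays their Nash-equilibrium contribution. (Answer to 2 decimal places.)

Each contributed unit returns 6.8/8 = 0.8500 to its contributor — below 1 — so contributing 0 is dominant for every player. At the Nash equilibrium everyone keeps their 40, and the group total is 8 × 40 = 320.
Each contributed unit returns 6.800 to the group as a whole (0.8500 to each of 8 players), which exceeds 1, so the social optimum is full contribution: group total = 6.800 × 320 = 2176.00.
Efficiency loss = 2176.00 − 320 = 1856.00.

1856.00 tokens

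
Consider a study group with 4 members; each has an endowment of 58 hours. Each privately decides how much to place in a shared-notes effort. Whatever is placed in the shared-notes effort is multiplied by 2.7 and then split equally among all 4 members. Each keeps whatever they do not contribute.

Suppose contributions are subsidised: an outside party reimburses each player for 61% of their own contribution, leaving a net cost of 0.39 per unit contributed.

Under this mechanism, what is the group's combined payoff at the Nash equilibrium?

The effective private return per unit is now (2.7/4) / 0.39 = 1.7308 > 1, so every player's dominant strategy flips to full contribution.
At the Nash equilibrium everyone contributes 58. Group total payoff = 4 × (58 × 0.61 + 2.7 × 58) = 767.92.

767.92 hours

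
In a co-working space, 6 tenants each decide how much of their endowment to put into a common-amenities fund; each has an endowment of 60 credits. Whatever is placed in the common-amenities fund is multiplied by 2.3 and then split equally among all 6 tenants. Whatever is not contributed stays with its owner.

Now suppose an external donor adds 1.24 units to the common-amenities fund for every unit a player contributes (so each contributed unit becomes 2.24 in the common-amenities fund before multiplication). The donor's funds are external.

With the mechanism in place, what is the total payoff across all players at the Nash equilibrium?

With the mechanism, a contributed unit returns 2.3 × 2.24 / 6 = 0.8587 per unit of net cost — still below 1 — so contributing 0 remains dominant for every player.
Everyone keeps their endowment and the group total is 6 × 60 = 360.

360.00 credits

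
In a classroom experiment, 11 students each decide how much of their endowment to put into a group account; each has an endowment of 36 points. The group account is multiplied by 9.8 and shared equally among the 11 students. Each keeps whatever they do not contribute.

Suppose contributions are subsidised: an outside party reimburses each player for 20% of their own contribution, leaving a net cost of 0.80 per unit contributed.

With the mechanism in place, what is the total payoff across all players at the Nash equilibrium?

3960.00 points

Under the mechanism each unit contributed yields (9.8/11) / 0.80 = 1.1136 back to its contributor per unit of net cost, which exceeds 1, making full contribution the dominant choice for everyone.
At the Nash equilibrium everyone contributes 36. Group total payoff = 11 × (36 × 0.20 + 9.8 × 36) = 3960.00.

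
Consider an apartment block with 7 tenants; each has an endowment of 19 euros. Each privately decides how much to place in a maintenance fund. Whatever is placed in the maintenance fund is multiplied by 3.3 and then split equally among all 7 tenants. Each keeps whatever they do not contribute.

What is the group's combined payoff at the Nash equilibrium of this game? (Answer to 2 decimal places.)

Each contributed unit returns 3.3/7 = 0.4714 to its contributor — below 1 — so contributing 0 is dominant for every player. At the Nash equilibrium everyone keeps their 19, and the group total is 7 × 19 = 133.

133.00 euros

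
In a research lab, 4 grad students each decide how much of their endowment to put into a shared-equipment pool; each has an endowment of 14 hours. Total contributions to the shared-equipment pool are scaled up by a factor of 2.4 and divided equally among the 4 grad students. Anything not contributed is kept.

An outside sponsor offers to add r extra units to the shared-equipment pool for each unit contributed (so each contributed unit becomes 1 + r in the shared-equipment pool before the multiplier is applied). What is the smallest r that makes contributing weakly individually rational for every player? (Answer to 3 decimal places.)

With matching at rate r, one contributed unit becomes (1 + r) in the shared-equipment pool and returns 2.4 × (1 + r) / 4 to the contributor.
Setting this equal to 1: 1 + r = 4/2.4 = 1.6667.
So the minimum matching rate is r = 1.6667 − 1 = 0.667.

0.667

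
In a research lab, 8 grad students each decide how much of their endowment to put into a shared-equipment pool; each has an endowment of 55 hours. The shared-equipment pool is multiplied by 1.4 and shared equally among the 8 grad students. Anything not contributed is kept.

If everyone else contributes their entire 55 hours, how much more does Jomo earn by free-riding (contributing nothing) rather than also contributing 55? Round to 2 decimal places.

Switching from a contribution of 55 to 0 lets Jomo keep an extra 55 hours, but lowers the shared-equipment pool by 55, which costs Jomo their own share of that drop: 1.4/8 × 55 = 9.62.
Net gain = 55 − 9.62 = 45.38. The private return per contributed unit (0.1750) is below 1, so free-riding is indeed the best response regardless of what the others do.

45.38 hours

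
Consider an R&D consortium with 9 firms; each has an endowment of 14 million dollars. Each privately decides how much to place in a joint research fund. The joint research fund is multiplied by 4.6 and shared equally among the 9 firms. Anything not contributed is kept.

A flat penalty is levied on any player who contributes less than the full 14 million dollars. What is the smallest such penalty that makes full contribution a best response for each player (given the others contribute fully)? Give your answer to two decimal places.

6.84 million dollars

Given the others contribute fully, the best deviation is to contribute 0 (any partial contribution still incurs the fine and gives up units whose private return 0.5111 is below 1).
Deviating from 14 to 0 saves 14 million dollars but forfeits the deviator's share of the drop in the joint research fund: 4.6/9 × 14 = 7.16.
So the deviation gain is 14 − 7.16 = 6.84, and the fine must be at least 6.84 million dollars to wipe it out.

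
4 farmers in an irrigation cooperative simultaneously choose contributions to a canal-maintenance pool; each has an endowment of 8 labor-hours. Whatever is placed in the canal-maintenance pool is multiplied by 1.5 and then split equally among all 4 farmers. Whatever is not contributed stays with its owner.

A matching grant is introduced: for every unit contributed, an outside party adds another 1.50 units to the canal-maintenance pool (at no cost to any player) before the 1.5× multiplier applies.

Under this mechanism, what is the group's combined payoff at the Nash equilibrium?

32.00 labor-hours

Even with the mechanism, each unit contributed returns only 1.5 × 2.50 / 4 = 0.9375 per unit of net cost, so contributing nothing is still dominant.
Everyone keeps their endowment and the group total is 4 × 8 = 32.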